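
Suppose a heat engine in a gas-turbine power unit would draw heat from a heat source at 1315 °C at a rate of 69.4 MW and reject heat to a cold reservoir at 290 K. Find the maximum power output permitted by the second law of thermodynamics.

Ẇ_max ≈ 56.73 MW

T_H = 1315 °C → 1315 + 273.15 = 1588.15 K.
By the Carnot theorem, η_max = 1 − T_C/T_H = 1 − 290.00/1588.15 = 0.8174.
W_max = η_max · Q_H = 0.8174 × 69.4 = 56.73 MW.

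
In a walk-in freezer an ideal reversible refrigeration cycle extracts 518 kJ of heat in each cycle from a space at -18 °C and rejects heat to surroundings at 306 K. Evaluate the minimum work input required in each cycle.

T_C = -18 °C → -18 + 273.15 = 255.15 K.
Carnot COP: COP_R = T_C/(T_H − T_C) = 255.15/50.85 = 5.0177.
W = Q_C/COP_R = 518/5.0177 = 103 kJ.

W_in ≈ 103 kJ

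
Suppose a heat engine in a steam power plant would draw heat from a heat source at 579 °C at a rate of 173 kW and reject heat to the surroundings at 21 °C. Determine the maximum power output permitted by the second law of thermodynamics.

T_H = 579 °C → 579 + 273.15 = 852.15 K.
T_C = 21 °C → 21 + 273.15 = 294.15 K.
By the Carnot theorem, η_max = 1 − T_C/T_H = 1 − 294.15/852.15 = 0.6548.
W_max = η_max · Q_H = 0.6548 × 173 = 113 kW.

Ẇ_max ≈ 113 kW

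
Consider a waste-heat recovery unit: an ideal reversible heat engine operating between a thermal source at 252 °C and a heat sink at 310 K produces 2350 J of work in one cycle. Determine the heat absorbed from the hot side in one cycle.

Q_H ≈ 5740 J

T_H = 252 °C → 252 + 273.15 = 525.15 K.
η_rev = 1 − T_C/T_H = 1 − 310.00/525.15 = 0.4097.
Q_H = W/η = 2350/0.4097 = 5740 J.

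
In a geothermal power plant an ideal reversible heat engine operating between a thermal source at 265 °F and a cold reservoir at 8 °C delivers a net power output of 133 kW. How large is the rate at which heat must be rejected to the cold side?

Q̇_C ≈ 308 kW

T_H = 265 °F → (265 − 32) × 5/9 = 129.44 °C = 402.59 K.
T_C = 8 °C → 8 + 273.15 = 281.15 K.
Carnot efficiency: η = 1 − T_C/T_H = 1 − 281.15/402.59 = 0.3017.
Since Q_C/Q_H = T_C/T_H and Q_H = W/η, Q_C = W·T_C/(T_H − T_C) = 133 × 281.15/121.44 = 308 kW.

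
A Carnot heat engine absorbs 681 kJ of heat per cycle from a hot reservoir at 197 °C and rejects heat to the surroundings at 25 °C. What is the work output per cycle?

W ≈ 249.1 kJ

T_H = 197 °C → 197 + 273.15 = 470.15 K.
T_C = 25 °C → 25 + 273.15 = 298.15 K.
Carnot efficiency: η = 1 − T_C/T_H = 1 − 298.15/470.15 = 0.3658.
W = η·Q_H = 0.3658 × 681 = 249.1 kJ.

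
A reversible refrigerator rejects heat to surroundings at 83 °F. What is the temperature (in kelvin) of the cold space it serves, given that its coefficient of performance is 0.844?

T_H = 83 °F → (83 − 32) × 5/9 = 28.33 °C = 301.48 K.
COP_R = T_C/(T_H − T_C) ⇒ T_C = T_H·COP_R/(1 + COP_R) = 301.48 × 0.844/(1 + 0.844) = 138 K.

T_C ≈ 138 K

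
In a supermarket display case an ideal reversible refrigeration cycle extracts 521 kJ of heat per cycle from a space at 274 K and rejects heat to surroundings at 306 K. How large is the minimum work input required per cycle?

W_in ≈ 60.8 kJ

Carnot COP: COP_R = T_C/(T_H − T_C) = 274.00/32.00 = 8.5625.
W = Q_C/COP_R = 521/8.5625 = 60.8 kJ.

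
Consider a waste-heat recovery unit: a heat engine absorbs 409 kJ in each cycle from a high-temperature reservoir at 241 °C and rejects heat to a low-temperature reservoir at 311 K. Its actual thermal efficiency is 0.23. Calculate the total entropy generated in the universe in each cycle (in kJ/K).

T_H = 241 °C → 241 + 273.15 = 514.15 K.
W = η·Q_H = 0.23 × 409 = 94.07 kJ, so Q_C = Q_H − W = 314.9 kJ.
Reservoir entropy changes: ΔS_H = −Q_H/T_H = −409/514.15 = -0.7955 kJ/K and ΔS_C = +Q_C/T_C = 314.9/311.00 = 1.013 kJ/K.
ΔS_univ = −Q_H/T_H + Q_C/T_C = 0.217 kJ/K (> 0, since η = 0.23 < η_Carnot = 0.395).

ΔS_univ ≈ 0.217 kJ/K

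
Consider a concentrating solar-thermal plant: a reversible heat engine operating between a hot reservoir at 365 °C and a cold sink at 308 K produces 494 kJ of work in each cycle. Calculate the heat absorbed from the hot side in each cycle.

Q_H ≈ 955 kJ

T_H = 365 °C → 365 + 273.15 = 638.15 K.
Carnot efficiency: η = 1 − T_C/T_H = 1 − 308.00/638.15 = 0.5174.
Q_H = W/η = 494/0.5174 = 955 kJ.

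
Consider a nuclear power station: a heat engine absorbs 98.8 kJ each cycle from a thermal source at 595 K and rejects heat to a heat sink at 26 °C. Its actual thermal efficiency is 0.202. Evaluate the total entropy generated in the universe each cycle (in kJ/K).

ΔS_univ ≈ 0.0975 kJ/K

T_C = 26 °C → 26 + 273.15 = 299.15 K.
W = η·Q_H = 0.202 × 98.8 = 19.96 kJ, so Q_C = Q_H − W = 78.84 kJ.
The hot reservoir loses entropy Q_H/T_H = 98.8/595.00 = 0.1661 kJ/K; the cold reservoir gains Q_C/T_C = 78.84/299.15 = 0.2636 kJ/K.
ΔS_univ = −Q_H/T_H + Q_C/T_C = 0.0975 kJ/K (> 0, since η = 0.202 < η_Carnot = 0.497).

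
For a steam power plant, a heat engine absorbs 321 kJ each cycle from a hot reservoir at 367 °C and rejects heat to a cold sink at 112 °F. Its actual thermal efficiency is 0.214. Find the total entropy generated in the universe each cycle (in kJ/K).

ΔS_univ ≈ 0.293 kJ/K

T_H = 367 °C → 367 + 273.15 = 640.15 K.
T_C = 112 °F → (112 − 32) × 5/9 = 44.44 °C = 317.59 K.
W = η·Q_H = 0.214 × 321 = 68.69 kJ, so Q_C = Q_H − W = 252.3 kJ.
The hot reservoir loses entropy Q_H/T_H = 321/640.15 = 0.5014 kJ/K; the cold reservoir gains Q_C/T_C = 252.3/317.59 = 0.7944 kJ/K.
ΔS_univ = −Q_H/T_H + Q_C/T_C = 0.293 kJ/K (> 0, since η = 0.214 < η_Carnot = 0.504).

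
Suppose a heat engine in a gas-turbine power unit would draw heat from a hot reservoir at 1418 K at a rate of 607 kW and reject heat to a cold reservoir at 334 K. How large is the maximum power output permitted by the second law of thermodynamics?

The upper bound on efficiency is η_max = 1 − T_C/T_H = 1 − 334.00/1418.00 = 0.7645.
W_max = η_max · Q_H = 0.7645 × 607 = 464 kW.

Ẇ_max ≈ 464 kW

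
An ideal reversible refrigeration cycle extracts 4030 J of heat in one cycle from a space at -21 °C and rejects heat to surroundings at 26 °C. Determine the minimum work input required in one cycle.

T_H = 26 °C → 26 + 273.15 = 299.15 K.
T_C = -21 °C → -21 + 273.15 = 252.15 K.
COP_R = T_C/(T_H − T_C) = 252.15/47.00 = 5.3649.
W = Q_C/COP_R = 4030/5.3649 = 751 J.

W_in ≈ 751 J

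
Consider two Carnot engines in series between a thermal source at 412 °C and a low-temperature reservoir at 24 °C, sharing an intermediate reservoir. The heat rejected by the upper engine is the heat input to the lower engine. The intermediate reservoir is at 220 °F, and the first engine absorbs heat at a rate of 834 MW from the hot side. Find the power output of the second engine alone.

Ẇ₂ ≈ 97.9 MW

T_H = 412 °C → 412 + 273.15 = 685.15 K.
T_C = 24 °C → 24 + 273.15 = 297.15 K.
T_m = 220 °F → (220 − 32) × 5/9 = 104.44 °C = 377.59 K.
Heat entering the second stage: Q_m = Q_H·(T_m/T_H) = 834 × 377.59/685.15 = 460 MW.
Second-stage efficiency η₂ = 1 − T_C/T_m = 1 − 297.15/377.59 = 0.2130, so W₂ = η₂·Q_m = 97.9 MW.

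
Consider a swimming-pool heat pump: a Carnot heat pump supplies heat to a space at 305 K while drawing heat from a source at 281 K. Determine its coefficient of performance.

COP_HP ≈ 12.71

For a reversible heat pump, COP_HP = T_H/(T_H − T_C) = 305.00/(305.00 − 281.00) = 12.71.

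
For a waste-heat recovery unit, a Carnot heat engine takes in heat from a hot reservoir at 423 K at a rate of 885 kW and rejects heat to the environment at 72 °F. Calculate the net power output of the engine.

Ẇ ≈ 267.0 kW

T_C = 72 °F → (72 − 32) × 5/9 = 22.22 °C = 295.37 K.
Since the cycle is reversible, η = 1 − T_C/T_H = 1 − 295.37/423.00 = 0.3017.
W = η·Q_H = 0.3017 × 885 = 267.0 kW.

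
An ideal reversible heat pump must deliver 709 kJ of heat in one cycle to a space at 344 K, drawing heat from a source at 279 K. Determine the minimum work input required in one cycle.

COP_HP = T_H/(T_H − T_C) = 344.00/65.00 = 5.2923.
W = Q_H/COP_HP = 709/5.2923 = 134.0 kJ.

W_in ≈ 134.0 kJ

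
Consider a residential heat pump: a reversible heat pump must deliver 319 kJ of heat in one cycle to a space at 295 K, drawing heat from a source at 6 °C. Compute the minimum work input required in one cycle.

T_C = 6 °C → 6 + 273.15 = 279.15 K.
For a reversible heat pump, COP_HP = T_H/(T_H − T_C) = 295.00/15.85 = 18.6120.
W = Q_H/COP_HP = 319/18.6120 = 17.14 kJ.

W_in ≈ 17.14 kJ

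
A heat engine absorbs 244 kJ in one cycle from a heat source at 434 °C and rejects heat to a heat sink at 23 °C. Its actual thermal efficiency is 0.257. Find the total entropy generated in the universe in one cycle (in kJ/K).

ΔS_univ ≈ 0.267 kJ/K

T_H = 434 °C → 434 + 273.15 = 707.15 K.
T_C = 23 °C → 23 + 273.15 = 296.15 K.
W = η·Q_H = 0.257 × 244 = 62.71 kJ, so Q_C = Q_H − W = 181.3 kJ.
The hot reservoir loses entropy Q_H/T_H = 244/707.15 = 0.3450 kJ/K; the cold reservoir gains Q_C/T_C = 181.3/296.15 = 0.6122 kJ/K.
ΔS_univ = −Q_H/T_H + Q_C/T_C = 0.267 kJ/K (> 0, since η = 0.257 < η_Carnot = 0.581).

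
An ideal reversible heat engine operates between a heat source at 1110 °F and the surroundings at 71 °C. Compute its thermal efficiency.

η ≈ 0.605

T_H = 1110 °F → (1110 − 32) × 5/9 = 598.89 °C = 872.04 K.
T_C = 71 °C → 71 + 273.15 = 344.15 K.
For a reversible engine, η = 1 − T_C/T_H = 1 − 344.15/872.04 = 0.605.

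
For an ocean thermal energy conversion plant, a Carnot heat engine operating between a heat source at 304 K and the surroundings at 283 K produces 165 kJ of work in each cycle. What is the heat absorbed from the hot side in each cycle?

η_rev = 1 − T_C/T_H = 1 − 283.00/304.00 = 0.0691.
Q_H = W/η = 165/0.0691 = 2389 kJ.

Q_H ≈ 2389 kJ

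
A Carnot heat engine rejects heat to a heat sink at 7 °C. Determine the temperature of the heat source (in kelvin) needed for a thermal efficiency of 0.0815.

T_H ≈ 305.0 K

T_C = 7 °C → 7 + 273.15 = 280.15 K.
From η = 1 − T_C/T_H, solving for T_H gives T_H = T_C/(1 − η) = 280.15/(1 − 0.0815) = 305.0 K.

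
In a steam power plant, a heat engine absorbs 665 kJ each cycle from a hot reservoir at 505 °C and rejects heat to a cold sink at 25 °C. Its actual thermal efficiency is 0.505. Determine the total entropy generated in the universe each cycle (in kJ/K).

T_H = 505 °C → 505 + 273.15 = 778.15 K.
T_C = 25 °C → 25 + 273.15 = 298.15 K.
W = η·Q_H = 0.505 × 665 = 335.8 kJ, so Q_C = Q_H − W = 329.2 kJ.
The hot reservoir loses entropy Q_H/T_H = 665/778.15 = 0.8546 kJ/K; the cold reservoir gains Q_C/T_C = 329.2/298.15 = 1.104 kJ/K.
ΔS_univ = −Q_H/T_H + Q_C/T_C = 0.249 kJ/K (> 0, since η = 0.505 < η_Carnot = 0.617).

ΔS_univ ≈ 0.249 kJ/K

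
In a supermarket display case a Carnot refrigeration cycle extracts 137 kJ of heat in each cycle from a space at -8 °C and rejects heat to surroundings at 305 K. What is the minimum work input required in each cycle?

T_C = -8 °C → -8 + 273.15 = 265.15 K.
COP_R = T_C/(T_H − T_C) = 265.15/39.85 = 6.6537.
W = Q_C/COP_R = 137/6.6537 = 20.6 kJ.

W_in ≈ 20.6 kJ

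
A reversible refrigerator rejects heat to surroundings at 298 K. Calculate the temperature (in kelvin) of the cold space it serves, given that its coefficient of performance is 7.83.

COP_R = T_C/(T_H − T_C) ⇒ T_C = T_H·COP_R/(1 + COP_R) = 298.00 × 7.83/(1 + 7.83) = 264 K.

T_C ≈ 264 K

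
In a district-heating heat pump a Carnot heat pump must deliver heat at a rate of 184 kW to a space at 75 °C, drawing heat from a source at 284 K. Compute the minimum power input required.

Ẇ_in ≈ 33.9 kW

T_H = 75 °C → 75 + 273.15 = 348.15 K.
Reversible heating COP: COP_HP = T_H/(T_H − T_C) = 348.15/64.15 = 5.4271.
W = Q_H/COP_HP = 184/5.4271 = 33.9 kW.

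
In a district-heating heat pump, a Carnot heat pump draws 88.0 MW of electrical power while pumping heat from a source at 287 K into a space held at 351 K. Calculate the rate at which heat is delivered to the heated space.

Q̇_H ≈ 483 MW

For a reversible heat pump, COP_HP = T_H/(T_H − T_C) = 351.00/64.00 = 5.4844.
Q_H = COP_HP · W = 5.4844 × 88.0 = 483 MW.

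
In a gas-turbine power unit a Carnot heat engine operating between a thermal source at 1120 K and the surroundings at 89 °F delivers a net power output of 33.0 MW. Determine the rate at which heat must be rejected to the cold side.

T_C = 89 °F → (89 − 32) × 5/9 = 31.67 °C = 304.82 K.
For a reversible engine, η = 1 − T_C/T_H = 1 − 304.82/1120.00 = 0.7278.
Since Q_C/Q_H = T_C/T_H and Q_H = W/η, Q_C = W·T_C/(T_H − T_C) = 33.0 × 304.82/815.18 = 12.3 MW.

Q̇_C ≈ 12.3 MW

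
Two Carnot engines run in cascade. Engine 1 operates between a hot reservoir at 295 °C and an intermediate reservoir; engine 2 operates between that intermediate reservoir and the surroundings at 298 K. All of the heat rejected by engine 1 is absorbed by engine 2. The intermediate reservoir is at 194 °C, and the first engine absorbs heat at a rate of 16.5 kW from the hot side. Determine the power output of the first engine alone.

Ẇ₁ ≈ 2.93 kW

T_H = 295 °C → 295 + 273.15 = 568.15 K.
T_m = 194 °C → 194 + 273.15 = 467.15 K.
First-stage efficiency η₁ = 1 − T_m/T_H = 1 − 467.15/568.15 = 0.1778.
W₁ = η₁·Q_H = 0.1778 × 16.5 = 2.93 kW.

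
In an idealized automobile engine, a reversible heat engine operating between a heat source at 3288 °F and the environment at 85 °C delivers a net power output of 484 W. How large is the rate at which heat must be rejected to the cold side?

T_H = 3288 °F → (3288 − 32) × 5/9 = 1808.89 °C = 2082.04 K.
T_C = 85 °C → 85 + 273.15 = 358.15 K.
Carnot efficiency: η = 1 − T_C/T_H = 1 − 358.15/2082.04 = 0.8280.
Since Q_C/Q_H = T_C/T_H and Q_H = W/η, Q_C = W·T_C/(T_H − T_C) = 484 × 358.15/1723.89 = 101 W.

Q̇_C ≈ 101 W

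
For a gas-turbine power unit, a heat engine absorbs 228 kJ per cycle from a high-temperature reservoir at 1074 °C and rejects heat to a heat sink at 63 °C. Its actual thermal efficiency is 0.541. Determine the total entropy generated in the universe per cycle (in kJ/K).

T_H = 1074 °C → 1074 + 273.15 = 1347.15 K.
T_C = 63 °C → 63 + 273.15 = 336.15 K.
W = η·Q_H = 0.541 × 228 = 123.3 kJ, so Q_C = Q_H − W = 104.7 kJ.
Entropy balance on the reservoirs: −Q_H/T_H = -0.1692 kJ/K, +Q_C/T_C = 0.3113 kJ/K.
ΔS_univ = −Q_H/T_H + Q_C/T_C = 0.142 kJ/K (> 0, since η = 0.541 < η_Carnot = 0.750).

ΔS_univ ≈ 0.142 kJ/K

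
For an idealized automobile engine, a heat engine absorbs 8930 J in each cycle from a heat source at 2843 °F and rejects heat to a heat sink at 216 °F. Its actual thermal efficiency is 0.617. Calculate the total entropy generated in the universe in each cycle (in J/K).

T_H = 2843 °F → (2843 − 32) × 5/9 = 1561.67 °C = 1834.82 K.
T_C = 216 °F → (216 − 32) × 5/9 = 102.22 °C = 375.37 K.
W = η·Q_H = 0.617 × 8930 = 5510 J, so Q_C = Q_H − W = 3420 J.
Entropy balance on the reservoirs: −Q_H/T_H = -4.867 J/K, +Q_C/T_C = 9.111 J/K.
ΔS_univ = −Q_H/T_H + Q_C/T_C = 4.24 J/K (> 0, since η = 0.617 < η_Carnot = 0.795).

ΔS_univ ≈ 4.24 J/K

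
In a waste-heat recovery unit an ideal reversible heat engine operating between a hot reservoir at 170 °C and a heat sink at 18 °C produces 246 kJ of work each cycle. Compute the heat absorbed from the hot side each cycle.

T_H = 170 °C → 170 + 273.15 = 443.15 K.
T_C = 18 °C → 18 + 273.15 = 291.15 K.
Carnot efficiency: η = 1 − T_C/T_H = 1 − 291.15/443.15 = 0.3430.
Q_H = W/η = 246/0.3430 = 717.2 kJ.

Q_H ≈ 717.2 kJ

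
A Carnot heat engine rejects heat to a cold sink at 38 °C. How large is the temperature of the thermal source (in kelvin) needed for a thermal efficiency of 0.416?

T_C = 38 °C → 38 + 273.15 = 311.15 K.
From η = 1 − T_C/T_H, solving for T_H gives T_H = T_C/(1 − η) = 311.15/(1 − 0.416) = 532.8 K.

T_H ≈ 532.8 K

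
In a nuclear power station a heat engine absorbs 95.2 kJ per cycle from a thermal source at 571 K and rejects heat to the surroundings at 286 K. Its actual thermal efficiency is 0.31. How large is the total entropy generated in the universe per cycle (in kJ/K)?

ΔS_univ ≈ 0.0630 kJ/K

W = η·Q_H = 0.31 × 95.2 = 29.51 kJ, so Q_C = Q_H − W = 65.69 kJ.
The hot reservoir loses entropy Q_H/T_H = 95.2/571.00 = 0.1667 kJ/K; the cold reservoir gains Q_C/T_C = 65.69/286.00 = 0.2297 kJ/K.
ΔS_univ = −Q_H/T_H + Q_C/T_C = 0.0630 kJ/K (> 0, since η = 0.31 < η_Carnot = 0.499).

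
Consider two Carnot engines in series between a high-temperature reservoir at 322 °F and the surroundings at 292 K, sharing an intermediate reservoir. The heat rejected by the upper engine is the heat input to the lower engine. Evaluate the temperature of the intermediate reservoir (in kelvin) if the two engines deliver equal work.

T_m ≈ 363.1 K

T_H = 322 °F → (322 − 32) × 5/9 = 161.11 °C = 434.26 K.
For reversible stages Q_m = Q_H·(T_m/T_H). Setting W₁ = Q_H(1 − T_m/T_H) equal to W₂ = Q_m(1 − T_C/T_m) = Q_H·(T_m − T_C)/T_H gives T_H − T_m = T_m − T_C, so T_m = (T_H + T_C)/2 = (434.26 + 292.00)/2 = 363.1 K.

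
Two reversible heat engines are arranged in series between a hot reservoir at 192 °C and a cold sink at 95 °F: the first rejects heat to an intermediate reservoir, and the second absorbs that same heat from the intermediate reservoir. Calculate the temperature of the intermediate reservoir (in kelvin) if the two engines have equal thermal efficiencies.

T_m ≈ 379 K

T_H = 192 °C → 192 + 273.15 = 465.15 K.
T_C = 95 °F → (95 − 32) × 5/9 = 35.00 °C = 308.15 K.
Equal efficiencies require 1 − T_m/T_H = 1 − T_C/T_m, i.e. T_m/T_H = T_C/T_m, so T_m = √(T_H·T_C) = √(465.15 × 308.15) = 379 K.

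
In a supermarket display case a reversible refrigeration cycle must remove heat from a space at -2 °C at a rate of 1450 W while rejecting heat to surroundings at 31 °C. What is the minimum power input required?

Ẇ_in ≈ 176 W

T_H = 31 °C → 31 + 273.15 = 304.15 K.
T_C = -2 °C → -2 + 273.15 = 271.15 K.
For a reversible refrigerator, COP_R = T_C/(T_H − T_C) = 271.15/33.00 = 8.2167.
W = Q_C/COP_R = 1450/8.2167 = 176 W.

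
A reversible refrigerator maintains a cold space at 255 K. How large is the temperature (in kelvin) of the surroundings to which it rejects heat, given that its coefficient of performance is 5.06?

T_H ≈ 305.4 K

COP_R = T_C/(T_H − T_C) ⇒ T_H = T_C·(1 + 1/COP_R) = 255.00 × (1 + 1/5.06) = 305.4 K.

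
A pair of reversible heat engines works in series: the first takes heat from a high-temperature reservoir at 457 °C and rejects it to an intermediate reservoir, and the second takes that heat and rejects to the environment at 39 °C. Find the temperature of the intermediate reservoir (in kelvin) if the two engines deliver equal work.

T_m ≈ 521 K

T_H = 457 °C → 457 + 273.15 = 730.15 K.
T_C = 39 °C → 39 + 273.15 = 312.15 K.
For reversible stages Q_m = Q_H·(T_m/T_H). Setting W₁ = Q_H(1 − T_m/T_H) equal to W₂ = Q_m(1 − T_C/T_m) = Q_H·(T_m − T_C)/T_H gives T_H − T_m = T_m − T_C, so T_m = (T_H + T_C)/2 = (730.15 + 312.15)/2 = 521 K.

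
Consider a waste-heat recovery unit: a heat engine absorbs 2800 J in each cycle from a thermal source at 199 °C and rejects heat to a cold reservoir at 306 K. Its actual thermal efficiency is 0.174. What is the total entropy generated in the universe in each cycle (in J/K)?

ΔS_univ ≈ 1.63 J/K

T_H = 199 °C → 199 + 273.15 = 472.15 K.
W = η·Q_H = 0.174 × 2800 = 487.2 J, so Q_C = Q_H − W = 2313 J.
The hot reservoir loses entropy Q_H/T_H = 2800/472.15 = 5.930 J/K; the cold reservoir gains Q_C/T_C = 2313/306.00 = 7.558 J/K.
ΔS_univ = −Q_H/T_H + Q_C/T_C = 1.63 J/K (> 0, since η = 0.174 < η_Carnot = 0.352).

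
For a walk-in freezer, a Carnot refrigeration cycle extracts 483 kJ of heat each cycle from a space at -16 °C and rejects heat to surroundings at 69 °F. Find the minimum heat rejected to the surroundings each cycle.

T_H = 69 °F → (69 − 32) × 5/9 = 20.56 °C = 293.71 K.
T_C = -16 °C → -16 + 273.15 = 257.15 K.
For a reversible cycle Q_H/Q_C = T_H/T_C, so Q_H = Q_C·T_H/T_C = 483 × 293.71/257.15 = 551.7 kJ.

Q_H ≈ 551.7 kJ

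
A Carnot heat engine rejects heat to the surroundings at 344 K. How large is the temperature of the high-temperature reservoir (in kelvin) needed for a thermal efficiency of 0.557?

T_H ≈ 777 K

From η = 1 − T_C/T_H, solving for T_H gives T_H = T_C/(1 − η) = 344.00/(1 − 0.557) = 777 K.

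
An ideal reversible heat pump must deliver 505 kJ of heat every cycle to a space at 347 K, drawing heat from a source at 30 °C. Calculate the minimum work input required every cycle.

T_C = 30 °C → 30 + 273.15 = 303.15 K.
Reversible heating COP: COP_HP = T_H/(T_H − T_C) = 347.00/43.85 = 7.9133.
W = Q_H/COP_HP = 505/7.9133 = 63.8 kJ.

W_in ≈ 63.8 kJ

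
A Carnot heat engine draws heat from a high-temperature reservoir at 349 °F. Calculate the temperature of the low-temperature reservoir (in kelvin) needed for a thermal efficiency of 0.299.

T_H = 349 °F → (349 − 32) × 5/9 = 176.11 °C = 449.26 K.
From η = 1 − T_C/T_H, T_C = T_H·(1 − η) = 449.26 × (1 − 0.299) = 315 K.

T_C ≈ 315 K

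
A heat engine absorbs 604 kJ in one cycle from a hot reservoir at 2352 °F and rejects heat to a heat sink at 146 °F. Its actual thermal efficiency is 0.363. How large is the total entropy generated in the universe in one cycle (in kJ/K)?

T_H = 2352 °F → (2352 − 32) × 5/9 = 1288.89 °C = 1562.04 K.
T_C = 146 °F → (146 − 32) × 5/9 = 63.33 °C = 336.48 K.
W = η·Q_H = 0.363 × 604 = 219.3 kJ, so Q_C = Q_H − W = 384.7 kJ.
Entropy balance on the reservoirs: −Q_H/T_H = -0.3867 kJ/K, +Q_C/T_C = 1.143 kJ/K.
ΔS_univ = −Q_H/T_H + Q_C/T_C = 0.757 kJ/K (> 0, since η = 0.363 < η_Carnot = 0.785).

ΔS_univ ≈ 0.757 kJ/K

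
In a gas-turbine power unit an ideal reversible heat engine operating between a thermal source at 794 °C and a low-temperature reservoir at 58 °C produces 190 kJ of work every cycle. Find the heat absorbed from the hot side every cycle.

T_H = 794 °C → 794 + 273.15 = 1067.15 K.
T_C = 58 °C → 58 + 273.15 = 331.15 K.
η_rev = 1 − T_C/T_H = 1 − 331.15/1067.15 = 0.6897.
Q_H = W/η = 190/0.6897 = 275 kJ.

Q_H ≈ 275 kJ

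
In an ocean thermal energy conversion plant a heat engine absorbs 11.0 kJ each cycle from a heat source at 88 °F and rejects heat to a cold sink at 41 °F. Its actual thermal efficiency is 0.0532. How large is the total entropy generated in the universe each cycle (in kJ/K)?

T_H = 88 °F → (88 − 32) × 5/9 = 31.11 °C = 304.26 K.
T_C = 41 °F → (41 − 32) × 5/9 = 5.00 °C = 278.15 K.
W = η·Q_H = 0.0532 × 11.0 = 0.5852 kJ, so Q_C = Q_H − W = 10.41 kJ.
The hot reservoir loses entropy Q_H/T_H = 11.0/304.26 = 0.03615 kJ/K; the cold reservoir gains Q_C/T_C = 10.41/278.15 = 0.03744 kJ/K.
ΔS_univ = −Q_H/T_H + Q_C/T_C = 0.00129 kJ/K (> 0, since η = 0.0532 < η_Carnot = 0.086).

ΔS_univ ≈ 0.00129 kJ/K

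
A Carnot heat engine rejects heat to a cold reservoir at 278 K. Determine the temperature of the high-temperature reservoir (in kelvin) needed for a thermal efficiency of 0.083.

From η = 1 − T_C/T_H, solving for T_H gives T_H = T_C/(1 − η) = 278.00/(1 − 0.083) = 303 K.

T_H ≈ 303 K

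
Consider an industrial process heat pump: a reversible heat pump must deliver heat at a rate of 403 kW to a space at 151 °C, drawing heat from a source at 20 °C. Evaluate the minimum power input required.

Ẇ_in ≈ 124 kW

T_H = 151 °C → 151 + 273.15 = 424.15 K.
T_C = 20 °C → 20 + 273.15 = 293.15 K.
COP_HP = T_H/(T_H − T_C) = 424.15/131.00 = 3.2378.
W = Q_H/COP_HP = 403/3.2378 = 124 kW.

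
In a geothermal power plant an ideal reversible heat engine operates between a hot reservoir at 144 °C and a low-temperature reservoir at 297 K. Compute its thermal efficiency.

η ≈ 0.288

T_H = 144 °C → 144 + 273.15 = 417.15 K.
The Carnot efficiency is η = 1 − T_C/T_H = 1 − 297.00/417.15 = 0.288.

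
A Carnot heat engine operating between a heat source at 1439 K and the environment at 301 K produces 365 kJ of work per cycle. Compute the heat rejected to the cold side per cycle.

For a reversible engine, η = 1 − T_C/T_H = 1 − 301.00/1439.00 = 0.7908.
Since Q_C/Q_H = T_C/T_H and Q_H = W/η, Q_C = W·T_C/(T_H − T_C) = 365 × 301.00/1138.00 = 96.5 kJ.

Q_C ≈ 96.5 kJ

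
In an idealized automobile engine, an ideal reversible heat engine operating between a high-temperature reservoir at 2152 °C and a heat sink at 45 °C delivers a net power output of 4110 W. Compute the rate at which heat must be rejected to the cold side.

Q̇_C ≈ 620.6 W

T_H = 2152 °C → 2152 + 273.15 = 2425.15 K.
T_C = 45 °C → 45 + 273.15 = 318.15 K.
Since the cycle is reversible, η = 1 − T_C/T_H = 1 − 318.15/2425.15 = 0.8688.
Since Q_C/Q_H = T_C/T_H and Q_H = W/η, Q_C = W·T_C/(T_H − T_C) = 4110 × 318.15/2107.00 = 620.6 W.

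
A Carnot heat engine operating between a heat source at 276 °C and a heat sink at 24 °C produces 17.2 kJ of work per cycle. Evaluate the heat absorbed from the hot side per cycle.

T_H = 276 °C → 276 + 273.15 = 549.15 K.
T_C = 24 °C → 24 + 273.15 = 297.15 K.
Since the cycle is reversible, η = 1 − T_C/T_H = 1 − 297.15/549.15 = 0.4589.
Q_H = W/η = 17.2/0.4589 = 37.48 kJ.

Q_H ≈ 37.48 kJ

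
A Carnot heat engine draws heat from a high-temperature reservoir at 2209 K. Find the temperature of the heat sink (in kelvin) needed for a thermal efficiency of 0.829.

From η = 1 − T_C/T_H, T_C = T_H·(1 − η) = 2209.00 × (1 − 0.829) = 377.7 K.

T_C ≈ 377.7 K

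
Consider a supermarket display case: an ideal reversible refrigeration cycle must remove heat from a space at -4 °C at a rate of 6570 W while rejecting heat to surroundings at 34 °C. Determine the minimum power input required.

T_H = 34 °C → 34 + 273.15 = 307.15 K.
T_C = -4 °C → -4 + 273.15 = 269.15 K.
The reversible coefficient of performance is COP_R = T_C/(T_H − T_C) = 269.15/38.00 = 7.0829.
W = Q_C/COP_R = 6570/7.0829 = 928 W.

Ẇ_in ≈ 928 W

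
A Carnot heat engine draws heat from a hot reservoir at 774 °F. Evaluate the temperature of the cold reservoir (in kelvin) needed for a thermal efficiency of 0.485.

T_C ≈ 353 K

T_H = 774 °F → (774 − 32) × 5/9 = 412.22 °C = 685.37 K.
From η = 1 − T_C/T_H, T_C = T_H·(1 − η) = 685.37 × (1 − 0.485) = 353 K.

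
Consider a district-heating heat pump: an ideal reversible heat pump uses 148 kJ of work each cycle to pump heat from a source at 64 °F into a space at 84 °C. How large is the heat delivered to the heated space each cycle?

Q_H ≈ 798 kJ

T_H = 84 °C → 84 + 273.15 = 357.15 K.
T_C = 64 °F → (64 − 32) × 5/9 = 17.78 °C = 290.93 K.
The Carnot heat-pump COP is COP_HP = T_H/(T_H − T_C) = 357.15/66.22 = 5.3932.
Q_H = COP_HP · W = 5.3932 × 148 = 798 kJ.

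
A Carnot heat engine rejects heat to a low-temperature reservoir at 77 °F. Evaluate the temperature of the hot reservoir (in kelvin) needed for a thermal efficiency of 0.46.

T_H ≈ 552 K

T_C = 77 °F → (77 − 32) × 5/9 = 25.00 °C = 298.15 K.
From η = 1 − T_C/T_H, solving for T_H gives T_H = T_C/(1 − η) = 298.15/(1 − 0.46) = 552 K.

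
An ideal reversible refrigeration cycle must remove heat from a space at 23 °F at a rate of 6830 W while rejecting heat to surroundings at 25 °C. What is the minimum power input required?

Ẇ_in ≈ 764 W

T_H = 25 °C → 25 + 273.15 = 298.15 K.
T_C = 23 °F → (23 − 32) × 5/9 = -5.00 °C = 268.15 K.
Carnot COP: COP_R = T_C/(T_H − T_C) = 268.15/30.00 = 8.9383.
W = Q_C/COP_R = 6830/8.9383 = 764 W.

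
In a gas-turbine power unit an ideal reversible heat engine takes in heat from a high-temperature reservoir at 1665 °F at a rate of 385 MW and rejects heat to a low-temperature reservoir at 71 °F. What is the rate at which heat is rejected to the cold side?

Q̇_C ≈ 96.2 MW

T_H = 1665 °F → (1665 − 32) × 5/9 = 907.22 °C = 1180.37 K.
T_C = 71 °F → (71 − 32) × 5/9 = 21.67 °C = 294.82 K.
Since the cycle is reversible, η = 1 − T_C/T_H = 1 − 294.82/1180.37 = 0.7502.
For a reversible cycle Q_C/Q_H = T_C/T_H, so Q_C = 385 × 294.82/1180.37 = 96.2 MW.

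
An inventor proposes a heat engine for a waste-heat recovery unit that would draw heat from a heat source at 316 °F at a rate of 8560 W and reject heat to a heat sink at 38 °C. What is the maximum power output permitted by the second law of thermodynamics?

Ẇ_max ≈ 2380 W

T_H = 316 °F → (316 − 32) × 5/9 = 157.78 °C = 430.93 K.
T_C = 38 °C → 38 + 273.15 = 311.15 K.
No engine can exceed the Carnot limit: η_max = 1 − T_C/T_H = 1 − 311.15/430.93 = 0.2780.
W_max = η_max · Q_H = 0.2780 × 8560 = 2380 W.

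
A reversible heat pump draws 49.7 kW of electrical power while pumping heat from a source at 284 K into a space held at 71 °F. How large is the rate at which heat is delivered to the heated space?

T_H = 71 °F → (71 − 32) × 5/9 = 21.67 °C = 294.82 K.
COP_HP = T_H/(T_H − T_C) = 294.82/10.82 = 27.2558.
Q_H = COP_HP · W = 27.2558 × 49.7 = 1350 kW.

Q̇_H ≈ 1350 kW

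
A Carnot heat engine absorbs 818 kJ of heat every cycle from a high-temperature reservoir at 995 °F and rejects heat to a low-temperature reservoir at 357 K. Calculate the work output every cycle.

T_H = 995 °F → (995 − 32) × 5/9 = 535.00 °C = 808.15 K.
For a reversible engine, η = 1 − T_C/T_H = 1 − 357.00/808.15 = 0.5583.
W = η·Q_H = 0.5583 × 818 = 456.6 kJ.

W ≈ 456.6 kJ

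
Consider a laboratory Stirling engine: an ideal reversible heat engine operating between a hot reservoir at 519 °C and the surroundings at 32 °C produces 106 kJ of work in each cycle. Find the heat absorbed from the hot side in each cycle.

Q_H ≈ 172 kJ

T_H = 519 °C → 519 + 273.15 = 792.15 K.
T_C = 32 °C → 32 + 273.15 = 305.15 K.
η_rev = 1 − T_C/T_H = 1 − 305.15/792.15 = 0.6148.
Q_H = W/η = 106/0.6148 = 172 kJ.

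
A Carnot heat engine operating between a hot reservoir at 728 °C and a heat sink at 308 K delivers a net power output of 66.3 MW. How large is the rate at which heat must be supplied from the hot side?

Q̇_H ≈ 95.8 MW

T_H = 728 °C → 728 + 273.15 = 1001.15 K.
The Carnot efficiency is η = 1 − T_C/T_H = 1 − 308.00/1001.15 = 0.6924.
Q_H = W/η = 66.3/0.6924 = 95.8 MW.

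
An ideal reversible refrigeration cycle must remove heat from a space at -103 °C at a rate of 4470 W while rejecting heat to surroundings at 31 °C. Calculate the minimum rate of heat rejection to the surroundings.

Q̇_H ≈ 7990 W

T_H = 31 °C → 31 + 273.15 = 304.15 K.
T_C = -103 °C → -103 + 273.15 = 170.15 K.
For a reversible cycle Q_H/Q_C = T_H/T_C, so Q_H = Q_C·T_H/T_C = 4470 × 304.15/170.15 = 7990 W.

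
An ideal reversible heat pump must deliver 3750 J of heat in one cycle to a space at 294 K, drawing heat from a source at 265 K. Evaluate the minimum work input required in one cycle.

COP_HP = T_H/(T_H − T_C) = 294.00/29.00 = 10.1379.
W = Q_H/COP_HP = 3750/10.1379 = 370 J.

W_in ≈ 370 J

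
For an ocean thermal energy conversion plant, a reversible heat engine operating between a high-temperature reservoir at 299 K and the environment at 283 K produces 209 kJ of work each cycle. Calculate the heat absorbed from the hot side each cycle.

Q_H ≈ 3906 kJ

η_rev = 1 − T_C/T_H = 1 − 283.00/299.00 = 0.0535.
Q_H = W/η = 209/0.0535 = 3906 kJ.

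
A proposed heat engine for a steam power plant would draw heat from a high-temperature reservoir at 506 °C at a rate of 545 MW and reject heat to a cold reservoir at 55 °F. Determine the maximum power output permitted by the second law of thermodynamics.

T_H = 506 °C → 506 + 273.15 = 779.15 K.
T_C = 55 °F → (55 − 32) × 5/9 = 12.78 °C = 285.93 K.
By the Carnot theorem, η_max = 1 − T_C/T_H = 1 − 285.93/779.15 = 0.6330.
W_max = η_max · Q_H = 0.6330 × 545 = 345.0 MW.

Ẇ_max ≈ 345.0 MW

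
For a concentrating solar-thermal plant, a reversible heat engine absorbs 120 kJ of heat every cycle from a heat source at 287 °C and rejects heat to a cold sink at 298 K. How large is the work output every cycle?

W ≈ 56.2 kJ

T_H = 287 °C → 287 + 273.15 = 560.15 K.
η_rev = 1 − T_C/T_H = 1 − 298.00/560.15 = 0.4680.
W = η·Q_H = 0.4680 × 120 = 56.2 kJ.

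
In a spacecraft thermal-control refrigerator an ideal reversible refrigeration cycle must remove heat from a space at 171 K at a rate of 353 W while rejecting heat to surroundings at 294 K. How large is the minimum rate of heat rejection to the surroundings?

For a reversible cycle Q_H/Q_C = T_H/T_C, so Q_H = Q_C·T_H/T_C = 353 × 294.00/171.00 = 606.9 W.

Q̇_H ≈ 606.9 W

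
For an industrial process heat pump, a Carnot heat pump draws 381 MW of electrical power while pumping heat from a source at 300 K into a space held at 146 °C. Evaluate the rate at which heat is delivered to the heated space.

Q̇_H ≈ 1340 MW

T_H = 146 °C → 146 + 273.15 = 419.15 K.
For a reversible heat pump, COP_HP = T_H/(T_H − T_C) = 419.15/119.15 = 3.5178.
Q_H = COP_HP · W = 3.5178 × 381 = 1340 MW.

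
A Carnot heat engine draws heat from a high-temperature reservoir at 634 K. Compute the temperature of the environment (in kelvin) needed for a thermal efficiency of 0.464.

From η = 1 − T_C/T_H, T_C = T_H·(1 − η) = 634.00 × (1 − 0.464) = 340 K.

T_C ≈ 340 K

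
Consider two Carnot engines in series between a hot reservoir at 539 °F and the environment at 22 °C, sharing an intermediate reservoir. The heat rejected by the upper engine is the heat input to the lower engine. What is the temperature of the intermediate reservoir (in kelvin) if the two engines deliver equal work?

T_H = 539 °F → (539 − 32) × 5/9 = 281.67 °C = 554.82 K.
T_C = 22 °C → 22 + 273.15 = 295.15 K.
For reversible stages Q_m = Q_H·(T_m/T_H). Setting W₁ = Q_H(1 − T_m/T_H) equal to W₂ = Q_m(1 − T_C/T_m) = Q_H·(T_m − T_C)/T_H gives T_H − T_m = T_m − T_C, so T_m = (T_H + T_C)/2 = (554.82 + 295.15)/2 = 425 K.

T_m ≈ 425 K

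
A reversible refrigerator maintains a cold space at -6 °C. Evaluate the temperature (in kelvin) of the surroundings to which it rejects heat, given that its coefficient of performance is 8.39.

T_H ≈ 299 K

T_C = -6 °C → -6 + 273.15 = 267.15 K.
COP_R = T_C/(T_H − T_C) ⇒ T_H = T_C·(1 + 1/COP_R) = 267.15 × (1 + 1/8.39) = 299 K.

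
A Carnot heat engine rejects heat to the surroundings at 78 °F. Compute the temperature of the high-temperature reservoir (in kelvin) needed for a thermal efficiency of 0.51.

T_C = 78 °F → (78 − 32) × 5/9 = 25.56 °C = 298.71 K.
From η = 1 − T_C/T_H, solving for T_H gives T_H = T_C/(1 − η) = 298.71/(1 − 0.51) = 610 K.

T_H ≈ 610 K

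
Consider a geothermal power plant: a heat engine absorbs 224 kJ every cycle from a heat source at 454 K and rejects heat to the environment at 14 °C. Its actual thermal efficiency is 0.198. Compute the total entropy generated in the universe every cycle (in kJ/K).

ΔS_univ ≈ 0.1322 kJ/K

T_C = 14 °C → 14 + 273.15 = 287.15 K.
W = η·Q_H = 0.198 × 224 = 44.35 kJ, so Q_C = Q_H − W = 179.6 kJ.
The hot reservoir loses entropy Q_H/T_H = 224/454.00 = 0.4934 kJ/K; the cold reservoir gains Q_C/T_C = 179.6/287.15 = 0.6256 kJ/K.
ΔS_univ = −Q_H/T_H + Q_C/T_C = 0.1322 kJ/K (> 0, since η = 0.198 < η_Carnot = 0.368).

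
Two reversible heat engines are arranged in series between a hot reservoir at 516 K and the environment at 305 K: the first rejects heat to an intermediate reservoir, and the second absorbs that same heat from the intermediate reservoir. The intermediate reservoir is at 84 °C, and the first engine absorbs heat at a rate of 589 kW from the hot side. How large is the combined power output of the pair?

Ẇ_total ≈ 241 kW

Two reversible stages in series are equivalent to a single Carnot engine between T_H and T_C, so η_total = 1 − T_C/T_H = 1 − 305.00/516.00 = 0.4089.
W_total = η_total · Q_H = 0.4089 × 589 = 241 kW.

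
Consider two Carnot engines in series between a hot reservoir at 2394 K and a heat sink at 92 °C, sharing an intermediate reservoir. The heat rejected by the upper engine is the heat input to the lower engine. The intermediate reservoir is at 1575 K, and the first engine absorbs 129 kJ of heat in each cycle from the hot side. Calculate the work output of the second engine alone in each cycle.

T_C = 92 °C → 92 + 273.15 = 365.15 K.
Heat entering the second stage: Q_m = Q_H·(T_m/T_H) = 129 × 1575.00/2394.00 = 84.9 kJ.
Second-stage efficiency η₂ = 1 − T_C/T_m = 1 − 365.15/1575.00 = 0.7682, so W₂ = η₂·Q_m = 65.2 kJ.

W₂ ≈ 65.2 kJ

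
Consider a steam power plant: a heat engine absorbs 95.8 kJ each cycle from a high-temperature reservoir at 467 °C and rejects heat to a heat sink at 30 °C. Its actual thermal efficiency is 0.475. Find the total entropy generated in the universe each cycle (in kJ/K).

ΔS_univ ≈ 0.0365 kJ/K

T_H = 467 °C → 467 + 273.15 = 740.15 K.
T_C = 30 °C → 30 + 273.15 = 303.15 K.
W = η·Q_H = 0.475 × 95.8 = 45.50 kJ, so Q_C = Q_H − W = 50.30 kJ.
Reservoir entropy changes: ΔS_H = −Q_H/T_H = −95.8/740.15 = -0.1294 kJ/K and ΔS_C = +Q_C/T_C = 50.30/303.15 = 0.1659 kJ/K.
ΔS_univ = −Q_H/T_H + Q_C/T_C = 0.0365 kJ/K (> 0, since η = 0.475 < η_Carnot = 0.590).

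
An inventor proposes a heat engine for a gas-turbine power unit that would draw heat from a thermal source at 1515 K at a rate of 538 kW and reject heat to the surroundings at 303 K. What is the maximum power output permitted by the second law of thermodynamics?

Ẇ_max ≈ 430 kW

No engine can exceed the Carnot limit: η_max = 1 − T_C/T_H = 1 − 303.00/1515.00 = 0.8000.
W_max = η_max · Q_H = 0.8000 × 538 = 430 kW.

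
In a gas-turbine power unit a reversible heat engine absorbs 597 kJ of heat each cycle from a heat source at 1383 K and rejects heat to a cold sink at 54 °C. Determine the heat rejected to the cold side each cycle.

Q_C ≈ 141 kJ

T_C = 54 °C → 54 + 273.15 = 327.15 K.
Carnot efficiency: η = 1 − T_C/T_H = 1 − 327.15/1383.00 = 0.7634.
For a reversible cycle Q_C/Q_H = T_C/T_H, so Q_C = 597 × 327.15/1383.00 = 141 kJ.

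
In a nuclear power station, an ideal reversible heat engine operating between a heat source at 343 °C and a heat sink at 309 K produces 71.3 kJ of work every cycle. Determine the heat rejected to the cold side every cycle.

Q_C ≈ 71.7 kJ

T_H = 343 °C → 343 + 273.15 = 616.15 K.
Carnot efficiency: η = 1 − T_C/T_H = 1 − 309.00/616.15 = 0.4985.
Since Q_C/Q_H = T_C/T_H and Q_H = W/η, Q_C = W·T_C/(T_H − T_C) = 71.3 × 309.00/307.15 = 71.7 kJ.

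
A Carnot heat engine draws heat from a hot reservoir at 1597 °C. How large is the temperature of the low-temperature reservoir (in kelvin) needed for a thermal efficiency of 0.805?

T_H = 1597 °C → 1597 + 273.15 = 1870.15 K.
From η = 1 − T_C/T_H, T_C = T_H·(1 − η) = 1870.15 × (1 − 0.805) = 365 K.

T_C ≈ 365 K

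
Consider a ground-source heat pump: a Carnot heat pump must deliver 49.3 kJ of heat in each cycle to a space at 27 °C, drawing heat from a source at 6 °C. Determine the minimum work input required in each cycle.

W_in ≈ 3.45 kJ

T_H = 27 °C → 27 + 273.15 = 300.15 K.
T_C = 6 °C → 6 + 273.15 = 279.15 K.
COP_HP = T_H/(T_H − T_C) = 300.15/21.00 = 14.2929.
W = Q_H/COP_HP = 49.3/14.2929 = 3.45 kJ.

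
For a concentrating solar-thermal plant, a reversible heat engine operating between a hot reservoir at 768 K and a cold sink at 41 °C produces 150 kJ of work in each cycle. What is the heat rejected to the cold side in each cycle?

Q_C ≈ 103.8 kJ

T_C = 41 °C → 41 + 273.15 = 314.15 K.
For a reversible engine, η = 1 − T_C/T_H = 1 − 314.15/768.00 = 0.5910.
Since Q_C/Q_H = T_C/T_H and Q_H = W/η, Q_C = W·T_C/(T_H − T_C) = 150 × 314.15/453.85 = 103.8 kJ.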